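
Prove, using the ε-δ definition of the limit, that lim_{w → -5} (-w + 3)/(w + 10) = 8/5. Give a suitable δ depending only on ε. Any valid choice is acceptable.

δ = min(5/2, (25/26)ε)

Let ε > 0. We want δ > 0 with 0 < |w + 5| < δ ⇒ |(-w + 3)/(w + 10) − (8/5)| < ε.
Combining over a common denominator, (-w + 3)/(w + 10) − (8/5) = [(-w + 3)·5 − 8·(w + 10)] / [5·(w + 10)] = -13(w + 5) / (5(w + 10)).
So |(-w + 3)/(w + 10) − (8/5)| = 13|w + 5| / (5·|w + 10|).
Restrict δ ≤ 5/2. Then |w + 5| < 5/2 gives |w + 10| = |(w + 5) + 5| ≥ 5 − 5/2 = 5/2.
Hence |(-w + 3)/(w + 10) − (8/5)| < 13|w + 5|/(5·(5/2)) = (26/25)|w + 5|, which is < ε once |w + 5| < (25/26)ε.
Take δ = min(5/2, (25/26)ε). Then 0 < |w + 5| < δ forces both bounds, so |(-w + 3)/(w + 10) − (8/5)| < ε.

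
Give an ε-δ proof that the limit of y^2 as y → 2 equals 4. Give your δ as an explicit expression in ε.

Fix ε > 0. We seek δ > 0 with 0 < |y − 2| < δ ⇒ |y^2 − 4| < ε.
Factor: y^2 − 4 = (y − 2)(y + 2), so |y^2 − 4| = |y − 2|·|y + 2|.
Restrict δ ≤ 1. Then |y − 2| < 1 gives |y| < 3, so by the triangle inequality |y + 2| ≤ 3 + 2 = 5.
Hence |y^2 − 4| ≤ 5|y − 2|, which is < ε once |y − 2| < ε/5.
Take δ = min(1, ε/5). If 0 < |y − 2| < δ then both bounds hold and |y^2 − 4| ≤ 5|y − 2| < 5·(ε/5) = ε.

δ = min(1, ε/5)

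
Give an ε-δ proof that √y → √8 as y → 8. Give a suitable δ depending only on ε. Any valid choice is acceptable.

Let ε > 0 be given. We want δ > 0 such that 0 < |y − 8| < δ implies |√y − √8| < ε.
Rationalise: √y − √8 = (y − 8)/(√y + √8), so |√y − √8| = |y − 8|/(√y + √8).
Restrict δ ≤ 8 so that |y − 8| < 8 forces y > 0, and then √y + √8 > √8.
Hence |√y − √8| < |y − 8|/√8, which is < ε once |y − 8| < √8·ε.
Take δ = min(8, √8·ε). If 0 < |y − 8| < δ then y > 0 and |√y − √8| < |y − 8|/√8 < ε.

δ = min(8, √8·ε)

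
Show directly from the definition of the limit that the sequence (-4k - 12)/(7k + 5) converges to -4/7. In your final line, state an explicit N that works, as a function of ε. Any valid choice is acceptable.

N = (64/49)/ε

Let ε > 0 be given. For k ≥ 1, |(-4k - 12)/(7k + 5) + 4/7| = |-64|/(7(7k + 5)) = 64/(7(7k + 5)).
Since 7k + 5 ≥ 7k for k ≥ 1, this is ≤ 64/(7·7k) = (64/49)/k.
So |(-4k - 12)/(7k + 5) + 4/7| < ε whenever k > (64/49)/ε.
Take N = (64/49)/ε. If k > N then |(-4k - 12)/(7k + 5) + 4/7| ≤ (64/49)/k < ε.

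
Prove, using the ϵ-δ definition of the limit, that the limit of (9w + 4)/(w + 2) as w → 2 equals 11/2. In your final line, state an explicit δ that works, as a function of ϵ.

δ = min(2, (4/7)ϵ)

Suppose ϵ > 0. We want δ > 0 with 0 < |w − 2| < δ ⇒ |(9w + 4)/(w + 2) − (11/2)| < ϵ.
Combining over a common denominator, (9w + 4)/(w + 2) − (11/2) = [(9w + 4)·4 − 22·(w + 2)] / [4·(w + 2)] = 14(w − 2) / (4(w + 2)).
So |(9w + 4)/(w + 2) − (11/2)| = 14|w − 2| / (4·|w + 2|).
Require δ ≤ 2, so |w + 2| ≥ |4| − |w − 2| > 4 − 2 = 2.
Hence |(9w + 4)/(w + 2) − (11/2)| < 14|w − 2|/(4·2) = (7/4)|w − 2|, which is < ϵ once |w − 2| < (4/7)ϵ.
Take δ = min(2, (4/7)ϵ). Then 0 < |w − 2| < δ forces both bounds, so |(9w + 4)/(w + 2) − (11/2)| < ϵ.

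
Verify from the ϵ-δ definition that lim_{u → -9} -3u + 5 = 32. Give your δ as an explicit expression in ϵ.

Let ϵ > 0 be given. We need δ > 0 so that 0 < |u + 9| < δ implies |(-3u + 5) − 32| < ϵ.
Since (-3u + 5) − 32 = -3(u + 9), we have |(-3u + 5) − 32| = 3|u + 9|.
Thus it suffices that |u + 9| < ϵ/3.
Take δ = ϵ/3. If 0 < |u + 9| < δ then |(-3u + 5) − 32| = 3|u + 9| < 3·(ϵ/3) = ϵ.

δ = ϵ/3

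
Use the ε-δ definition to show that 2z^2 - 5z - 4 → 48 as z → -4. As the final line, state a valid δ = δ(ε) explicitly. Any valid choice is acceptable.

Suppose ε > 0. We want δ > 0 such that 0 < |z + 4| < δ implies |(2z^2 - 5z - 4) − 48| < ε.
(2z^2 - 5z - 4) − 48 = 2z^2 - 5z - 52 = (z + 4)(2z - 13).
So |(2z^2 - 5z - 4) − 48| = |z + 4|·|2z - 13|.
Assume first that |z + 4| < 2, so |z| < 6. Then |2z - 13| ≤ 2·6 + 13 = 25.
Hence |(2z^2 - 5z - 4) − 48| ≤ 25|z + 4| < ε provided |z + 4| < ε/25.
Choosing δ = min(2, ε/25) ensures both conditions, hence |(2z^2 - 5z - 4) − 48| < ε.

δ = min(2, ε/25)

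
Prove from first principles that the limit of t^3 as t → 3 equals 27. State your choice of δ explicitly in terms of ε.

δ = min(1, ε/37)

Fix ε > 0. We seek δ > 0 with 0 < |t − 3| < δ ⇒ |t^3 − 27| < ε.
Factor: t^3 − 27 = (t − 3)(t^2 + 3t + 9), so |t^3 − 27| = |t − 3|·|t^2 + 3t + 9|.
Restrict δ ≤ 1. Then |t − 3| < 1 gives |t| < 4, so by the triangle inequality |t^2 + 3t + 9| ≤ 4^2 + 3·4 + 9 = 37.
Hence |t^3 − 27| ≤ 37|t − 3|, which is < ε once |t − 3| < ε/37.
Take δ = min(1, ε/37). If 0 < |t − 3| < δ then both bounds hold and |t^3 − 27| ≤ 37|t − 3| < 37·(ε/37) = ε.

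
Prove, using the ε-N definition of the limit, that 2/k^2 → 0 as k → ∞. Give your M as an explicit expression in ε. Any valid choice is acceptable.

Let ε > 0. For k ≥ 1, |2/k^2 − 0| = 2/k^2.
2/k^2 < ε ⇔ k^2 > 2/ε ⇔ k > (2/ε)^{1/2}.
Take M = (2/ε)^{1/2}. Then k > M implies 2/k^2 < ε.

M = (2/ε)^{1/2}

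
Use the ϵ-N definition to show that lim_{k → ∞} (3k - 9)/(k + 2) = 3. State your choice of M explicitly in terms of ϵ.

M = 15/ϵ

Let ϵ > 0 be given. For k ≥ 1, |(3k - 9)/(k + 2) − 3| = |-15|/((k + 2)) = 15/((k + 2)).
Since k + 2 ≥ k for k ≥ 1, this is ≤ 15/(k) = 15/k.
So |(3k - 9)/(k + 2) − 3| < ϵ whenever k > 15/ϵ.
Take M = 15/ϵ. If k > M then |(3k - 9)/(k + 2) − 3| ≤ 15/k < ϵ.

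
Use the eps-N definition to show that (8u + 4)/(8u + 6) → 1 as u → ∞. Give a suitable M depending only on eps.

M = (1/4)/eps

Let eps > 0. We seek M > 0 such that u > M implies |(8u + 4)/(8u + 6) − 1| < eps.
(8u + 4)/(8u + 6) − 1 = (8(8u + 4) − 8(8u + 6)) / (8(8u + 6)) = -16/(8(8u + 6)).
For u > 0 we have 8u + 6 > 8u, so |(8u + 4)/(8u + 6) − 1| = 16/(8(8u + 6)) < 16/(8·8u) = (1/4)/u.
Thus |(8u + 4)/(8u + 6) − 1| < eps whenever u > (1/4)/eps.
Take M = (1/4)/eps. If u > M then |(8u + 4)/(8u + 6) − 1| < (1/4)/u < eps.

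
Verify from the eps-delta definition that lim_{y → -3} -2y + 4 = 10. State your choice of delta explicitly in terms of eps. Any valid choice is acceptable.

Let eps > 0. We need delta > 0 so that 0 < |y + 3| < delta implies |(-2y + 4) − 10| < eps.
|(-2y + 4) − 10| = |-2y - 6| = 2|y + 3|.
So 2|y + 3| < eps exactly when |y + 3| < eps/2.
Take delta = eps/2. If 0 < |y + 3| < delta then |(-2y + 4) − 10| = 2|y + 3| < 2·(eps/2) = eps.

delta = eps/2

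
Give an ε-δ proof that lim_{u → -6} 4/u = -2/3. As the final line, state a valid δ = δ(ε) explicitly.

δ = min(3, (9/2)ε)

Let ε > 0 be given. We seek δ > 0 such that 0 < |u + 6| < δ implies |4/u + 2/3| < ε.
|4/u + 2/3| = 4·|-6 − u|/(6·|u|) = 4|u + 6|/(6|u|).
Require δ ≤ 3 so that |u| > 6 − 3 = 3, hence 6|u| > 18.
Then |4/u + 2/3| < 4|u + 6|/18, which is < ε when |u + 6| < (9/2)ε.
Take δ = min(3, (9/2)ε). Then 0 < |u + 6| < δ gives both |u + 6| < 3 and |u + 6| < (9/2)ε, so |4/u + 2/3| < ε.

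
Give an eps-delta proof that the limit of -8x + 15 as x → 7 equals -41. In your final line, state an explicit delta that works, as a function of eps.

Suppose eps > 0. We need delta > 0 so that 0 < |x − 7| < delta implies |(-8x + 15) + 41| < eps.
|(-8x + 15) + 41| = |-8x + 56| = 8|x − 7|.
So 8|x − 7| < eps exactly when |x − 7| < eps/8.
Take delta = eps/8. If 0 < |x − 7| < delta then |(-8x + 15) + 41| = 8|x − 7| < 8·(eps/8) = eps.

delta = eps/8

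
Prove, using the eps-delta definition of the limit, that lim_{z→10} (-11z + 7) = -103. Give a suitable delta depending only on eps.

delta = eps/11

Let eps > 0. We need delta > 0 so that 0 < |z − 10| < delta implies |(-11z + 7) + 103| < eps.
Since (-11z + 7) + 103 = -11(z − 10), we have |(-11z + 7) + 103| = 11|z − 10|.
So 11|z − 10| < eps exactly when |z − 10| < eps/11.
Take delta = eps/11. If 0 < |z − 10| < delta then |(-11z + 7) + 103| = 11|z − 10| < 11·(eps/11) = eps.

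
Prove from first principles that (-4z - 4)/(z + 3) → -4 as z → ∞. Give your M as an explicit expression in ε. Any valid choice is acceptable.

Let ε > 0 be given. We seek M > 0 such that z > M implies |(-4z - 4)/(z + 3) + 4| < ε.
(-4z - 4)/(z + 3) + 4 = ((-4z - 4) − (-4)(z + 3)) / ((z + 3)) = 8/((z + 3)).
For z > 0 we have z + 3 > z, so |(-4z - 4)/(z + 3) + 4| = 8/((z + 3)) < 8/(z) = 8/z.
Thus |(-4z - 4)/(z + 3) + 4| < ε whenever z > 8/ε.
Take M = 8/ε. If z > M then |(-4z - 4)/(z + 3) + 4| < 8/z < ε.

M = 8/ε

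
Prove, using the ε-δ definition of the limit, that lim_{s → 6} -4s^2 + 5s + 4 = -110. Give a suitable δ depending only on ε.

δ = min(2, ε/51)

Let ε > 0 be given. We want δ > 0 such that 0 < |s − 6| < δ implies |(-4s^2 + 5s + 4) + 110| < ε.
(-4s^2 + 5s + 4) + 110 = -4s^2 + 5s + 114 = (s − 6)(-4s - 19).
So |(-4s^2 + 5s + 4) + 110| = |s − 6|·|-4s - 19|.
Require δ ≤ 2. Then |s − 6| < 2 gives |s| < 8, and by the triangle inequality |-4s - 19| ≤ 4·8 + 19 = 51.
Hence |(-4s^2 + 5s + 4) + 110| ≤ 51|s − 6| < ε provided |s − 6| < ε/51.
Take δ = min(2, ε/51). Then 0 < |s − 6| < δ gives both |s − 6| < 2 and |s − 6| < ε/51, so |(-4s^2 + 5s + 4) + 110| < ε.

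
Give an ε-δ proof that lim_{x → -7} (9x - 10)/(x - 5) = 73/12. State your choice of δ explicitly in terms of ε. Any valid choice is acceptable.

δ = min(6, (72/35)ε)

Let ε > 0. We want δ > 0 with 0 < |x + 7| < δ ⇒ |(9x - 10)/(x - 5) − (73/12)| < ε.
Combining over a common denominator, (9x - 10)/(x - 5) − (73/12) = [(9x - 10)·(-12) − (-73)·(x - 5)] / [(-12)·(x - 5)] = -35(x + 7) / ((-12)(x - 5)).
So |(9x - 10)/(x - 5) − (73/12)| = 35|x + 7| / (12·|x − 5|).
Require δ ≤ 6, so |x − 5| ≥ |-12| − |x + 7| > 12 − 6 = 6.
Hence |(9x - 10)/(x - 5) − (73/12)| < 35|x + 7|/(12·6) = (35/72)|x + 7|, which is < ε once |x + 7| < (72/35)ε.
Take δ = min(6, (72/35)ε). Then 0 < |x + 7| < δ forces both bounds, so |(9x - 10)/(x - 5) − (73/12)| < ε.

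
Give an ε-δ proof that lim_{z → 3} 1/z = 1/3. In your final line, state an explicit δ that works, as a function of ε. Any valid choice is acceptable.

δ = min(3/2, (9/2)ε)

Suppose ε > 0. We seek δ > 0 such that 0 < |z − 3| < δ implies |1/z − (1/3)| < ε.
|1/z − (1/3)| = |3 − z|/(3·|z|) = |z − 3|/(3|z|).
Restrict δ ≤ 3/2. Then |z − 3| < 3/2 gives |z| > 3/2, so 3|z| > 9/2.
Then |1/z − (1/3)| < |z − 3|/(9/2), which is < ε when |z − 3| < (9/2)ε.
Take δ = min(3/2, (9/2)ε). Then 0 < |z − 3| < δ gives both |z − 3| < 3/2 and |z − 3| < (9/2)ε, so |1/z − (1/3)| < ε.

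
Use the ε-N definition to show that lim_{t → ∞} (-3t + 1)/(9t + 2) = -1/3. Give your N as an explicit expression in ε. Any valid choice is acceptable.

N = (5/27)/ε

Fix ε > 0. We seek N > 0 such that t > N implies |(-3t + 1)/(9t + 2) + 1/3| < ε.
(-3t + 1)/(9t + 2) + 1/3 = (9(-3t + 1) − (-3)(9t + 2)) / (9(9t + 2)) = 15/(9(9t + 2)).
For t > 0 we have 9t + 2 > 9t, so |(-3t + 1)/(9t + 2) + 1/3| = 15/(9(9t + 2)) < 15/(9·9t) = (5/27)/t.
Thus |(-3t + 1)/(9t + 2) + 1/3| < ε whenever t > (5/27)/ε.
Take N = (5/27)/ε. If t > N then |(-3t + 1)/(9t + 2) + 1/3| < (5/27)/t < ε.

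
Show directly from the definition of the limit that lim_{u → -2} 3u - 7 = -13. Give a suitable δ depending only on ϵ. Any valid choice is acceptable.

δ = ϵ/3

Let ϵ > 0 be given. We need δ > 0 so that 0 < |u + 2| < δ implies |(3u - 7) + 13| < ϵ.
Since (3u - 7) + 13 = 3(u + 2), we have |(3u - 7) + 13| = 3|u + 2|.
So 3|u + 2| < ϵ exactly when |u + 2| < ϵ/3.
Take δ = ϵ/3. If 0 < |u + 2| < δ then |(3u - 7) + 13| = 3|u + 2| < 3·(ϵ/3) = ϵ.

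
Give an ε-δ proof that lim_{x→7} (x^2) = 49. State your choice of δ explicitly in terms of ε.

Suppose ε > 0. We seek δ > 0 with 0 < |x − 7| < δ ⇒ |x^2 − 49| < ε.
Factor: x^2 − 49 = (x − 7)(x + 7), so |x^2 − 49| = |x − 7|·|x + 7|.
Impose δ ≤ 1 so that |x| < 8; then |x + 7| ≤ 15.
Hence |x^2 − 49| ≤ 15|x − 7|, which is < ε once |x − 7| < ε/15.
Take δ = min(1, ε/15). If 0 < |x − 7| < δ then both bounds hold and |x^2 − 49| ≤ 15|x − 7| < 15·(ε/15) = ε.

δ = min(1, ε/15)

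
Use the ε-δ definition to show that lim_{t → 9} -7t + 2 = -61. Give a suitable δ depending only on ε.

δ = ε/7

Suppose ε > 0. We need δ > 0 so that 0 < |t − 9| < δ implies |(-7t + 2) + 61| < ε.
|(-7t + 2) + 61| = |-7t + 63| = 7|t − 9|.
Thus it suffices that |t − 9| < ε/7.
Choosing δ = ε/7 gives |(-7t + 2) + 61| = 7|t − 9| < ε whenever |t − 9| < δ.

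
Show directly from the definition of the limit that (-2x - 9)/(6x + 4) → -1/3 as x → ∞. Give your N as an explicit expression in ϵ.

Suppose ϵ > 0. We seek N > 0 such that x > N implies |(-2x - 9)/(6x + 4) + 1/3| < ϵ.
(-2x - 9)/(6x + 4) + 1/3 = (6(-2x - 9) − (-2)(6x + 4)) / (6(6x + 4)) = -46/(6(6x + 4)).
For x > 0 we have 6x + 4 > 6x, so |(-2x - 9)/(6x + 4) + 1/3| = 46/(6(6x + 4)) < 46/(6·6x) = (23/18)/x.
Thus |(-2x - 9)/(6x + 4) + 1/3| < ϵ whenever x > (23/18)/ϵ.
Take N = (23/18)/ϵ. If x > N then |(-2x - 9)/(6x + 4) + 1/3| < (23/18)/x < ϵ.

N = (23/18)/ϵ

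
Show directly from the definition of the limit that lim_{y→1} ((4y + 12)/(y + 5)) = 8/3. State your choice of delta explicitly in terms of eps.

Let eps > 0 be given. We want delta > 0 with 0 < |y − 1| < delta ⇒ |(4y + 12)/(y + 5) − (8/3)| < eps.
Combining over a common denominator, (4y + 12)/(y + 5) − (8/3) = [(4y + 12)·6 − 16·(y + 5)] / [6·(y + 5)] = 8(y − 1) / (6(y + 5)).
So |(4y + 12)/(y + 5) − (8/3)| = 8|y − 1| / (6·|y + 5|).
Restrict delta ≤ 3. Then |y − 1| < 3 gives |y + 5| = |(y − 1) + 6| ≥ 6 − 3 = 3.
Hence |(4y + 12)/(y + 5) − (8/3)| < 8|y − 1|/(6·3) = (4/9)|y − 1|, which is < eps once |y − 1| < (9/4)eps.
Take delta = min(3, (9/4)eps). Then 0 < |y − 1| < delta forces both bounds, so |(4y + 12)/(y + 5) − (8/3)| < eps.

delta = min(3, (9/4)eps)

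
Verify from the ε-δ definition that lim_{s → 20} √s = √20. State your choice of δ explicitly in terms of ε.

δ = min(20, √20·ε)

Let ε > 0. We want δ > 0 such that 0 < |s − 20| < δ implies |√s − √20| < ε.
Rationalise: √s − √20 = (s − 20)/(√s + √20), so |√s − √20| = |s − 20|/(√s + √20).
Restrict δ ≤ 20 so that |s − 20| < 20 forces s > 0, and then √s + √20 > √20.
Hence |√s − √20| < |s − 20|/√20, which is < ε once |s − 20| < √20·ε.
Take δ = min(20, √20·ε). If 0 < |s − 20| < δ then s > 0 and |√s − √20| < |s − 20|/√20 < ε.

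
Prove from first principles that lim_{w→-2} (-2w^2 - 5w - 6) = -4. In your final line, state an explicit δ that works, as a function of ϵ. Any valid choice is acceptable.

δ = min(1, ϵ/7)

Fix ϵ > 0. We want δ > 0 such that 0 < |w + 2| < δ implies |(-2w^2 - 5w - 6) + 4| < ϵ.
(-2w^2 - 5w - 6) + 4 = -2w^2 - 5w - 2 = (w + 2)(-2w - 1).
So |(-2w^2 - 5w - 6) + 4| = |w + 2|·|-2w - 1|.
Assume first that |w + 2| < 1, so |w| < 3. Then |-2w - 1| ≤ 2·3 + 1 = 7.
Hence |(-2w^2 - 5w - 6) + 4| ≤ 7|w + 2| < ϵ provided |w + 2| < ϵ/7.
Choosing δ = min(1, ϵ/7) ensures both conditions, hence |(-2w^2 - 5w - 6) + 4| < ϵ.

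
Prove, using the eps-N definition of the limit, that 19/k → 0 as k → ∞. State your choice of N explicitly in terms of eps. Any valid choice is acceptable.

N = 19/eps

Let eps > 0. For k ≥ 1, |19/k − 0| = 19/(k) ≤ 19/k.
We need 19/k < eps, i.e. k > 19/eps.
Take N = 19/eps. If k > N then |19/k| ≤ 19/k < eps.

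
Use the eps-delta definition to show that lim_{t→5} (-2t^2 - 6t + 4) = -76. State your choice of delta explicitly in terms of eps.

delta = min(1, eps/28)

Let eps > 0 be given. We want delta > 0 such that 0 < |t − 5| < delta implies |(-2t^2 - 6t + 4) + 76| < eps.
(-2t^2 - 6t + 4) + 76 = -2t^2 - 6t + 80 = (t − 5)(-2t - 16).
So |(-2t^2 - 6t + 4) + 76| = |t − 5|·|-2t - 16|.
Require delta ≤ 1. Then |t − 5| < 1 gives |t| < 6, and by the triangle inequality |-2t - 16| ≤ 2·6 + 16 = 28.
Hence |(-2t^2 - 6t + 4) + 76| ≤ 28|t − 5| < eps provided |t − 5| < eps/28.
Take delta = min(1, eps/28). Then 0 < |t − 5| < delta gives both |t − 5| < 1 and |t − 5| < eps/28, so |(-2t^2 - 6t + 4) + 76| < eps.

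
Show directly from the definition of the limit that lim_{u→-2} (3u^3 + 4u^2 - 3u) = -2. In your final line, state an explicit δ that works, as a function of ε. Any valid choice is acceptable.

δ = min(2, ε/57)

Let ε > 0. We want δ > 0 such that 0 < |u + 2| < δ implies |(3u^3 + 4u^2 - 3u) + 2| < ε.
(3u^3 + 4u^2 - 3u) + 2 = 3u^3 + 4u^2 - 3u + 2 = (u + 2)(3u^2 - 2u + 1).
So |(3u^3 + 4u^2 - 3u) + 2| = |u + 2|·|3u^2 - 2u + 1|.
Assume first that |u + 2| < 2, so |u| < 4. Then |3u^2 - 2u + 1| ≤ 3·4^2 + 2·4 + 1 = 57.
Hence |(3u^3 + 4u^2 - 3u) + 2| ≤ 57|u + 2| < ε provided |u + 2| < ε/57.
Choosing δ = min(2, ε/57) ensures both conditions, hence |(3u^3 + 4u^2 - 3u) + 2| < ε.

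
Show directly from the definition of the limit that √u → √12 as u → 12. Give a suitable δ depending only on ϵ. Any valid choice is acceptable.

δ = min(12, √12·ϵ)

Fix ϵ > 0. We want δ > 0 such that 0 < |u − 12| < δ implies |√u − √12| < ϵ.
Rationalise: √u − √12 = (u − 12)/(√u + √12), so |√u − √12| = |u − 12|/(√u + √12).
Restrict δ ≤ 12 so that |u − 12| < 12 forces u > 0, and then √u + √12 > √12.
Hence |√u − √12| < |u − 12|/√12, which is < ϵ once |u − 12| < √12·ϵ.
Take δ = min(12, √12·ϵ). If 0 < |u − 12| < δ then u > 0 and |√u − √12| < |u − 12|/√12 < ϵ.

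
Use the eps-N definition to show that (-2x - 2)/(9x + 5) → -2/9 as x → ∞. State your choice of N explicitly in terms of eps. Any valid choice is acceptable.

Suppose eps > 0. We seek N > 0 such that x > N implies |(-2x - 2)/(9x + 5) + 2/9| < eps.
(-2x - 2)/(9x + 5) + 2/9 = (9(-2x - 2) − (-2)(9x + 5)) / (9(9x + 5)) = -8/(9(9x + 5)).
For x > 0 we have 9x + 5 > 9x, so |(-2x - 2)/(9x + 5) + 2/9| = 8/(9(9x + 5)) < 8/(9·9x) = (8/81)/x.
Thus |(-2x - 2)/(9x + 5) + 2/9| < eps whenever x > (8/81)/eps.
Take N = (8/81)/eps. If x > N then |(-2x - 2)/(9x + 5) + 2/9| < (8/81)/x < eps.

N = (8/81)/eps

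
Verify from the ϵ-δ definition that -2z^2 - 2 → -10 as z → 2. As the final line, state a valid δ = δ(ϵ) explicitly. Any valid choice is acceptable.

δ = min(1, ϵ/10)

Let ϵ > 0 be given. We want δ > 0 such that 0 < |z − 2| < δ implies |(-2z^2 - 2) + 10| < ϵ.
(-2z^2 - 2) + 10 = -2z^2 + 8 = (z − 2)(-2z - 4).
So |(-2z^2 - 2) + 10| = |z − 2|·|-2z - 4|.
Assume first that |z − 2| < 1, so |z| < 3. Then |-2z - 4| ≤ 2·3 + 4 = 10.
Hence |(-2z^2 - 2) + 10| ≤ 10|z − 2| < ϵ provided |z − 2| < ϵ/10.
Take δ = min(1, ϵ/10). Then 0 < |z − 2| < δ gives both |z − 2| < 1 and |z − 2| < ϵ/10, so |(-2z^2 - 2) + 10| < ϵ.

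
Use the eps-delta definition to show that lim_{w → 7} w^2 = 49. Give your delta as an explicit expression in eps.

Suppose eps > 0. We seek delta > 0 with 0 < |w − 7| < delta ⇒ |w^2 − 49| < eps.
Factor: w^2 − 49 = (w − 7)(w + 7), so |w^2 − 49| = |w − 7|·|w + 7|.
Restrict delta ≤ 1. Then |w − 7| < 1 gives |w| < 8, so by the triangle inequality |w + 7| ≤ 8 + 7 = 15.
Hence |w^2 − 49| ≤ 15|w − 7|, which is < eps once |w − 7| < eps/15.
Take delta = min(1, eps/15). If 0 < |w − 7| < delta then both bounds hold and |w^2 − 49| ≤ 15|w − 7| < 15·(eps/15) = eps.

delta = min(1, eps/15)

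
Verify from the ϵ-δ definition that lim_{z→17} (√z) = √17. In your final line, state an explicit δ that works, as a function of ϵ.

δ = min(17, √17·ϵ)

Let ϵ > 0 be given. We want δ > 0 such that 0 < |z − 17| < δ implies |√z − √17| < ϵ.
Rationalise: √z − √17 = (z − 17)/(√z + √17), so |√z − √17| = |z − 17|/(√z + √17).
Restrict δ ≤ 17 so that |z − 17| < 17 forces z > 0, and then √z + √17 > √17.
Hence |√z − √17| < |z − 17|/√17, which is < ϵ once |z − 17| < √17·ϵ.
Take δ = min(17, √17·ϵ). If 0 < |z − 17| < δ then z > 0 and |√z − √17| < |z − 17|/√17 < ϵ.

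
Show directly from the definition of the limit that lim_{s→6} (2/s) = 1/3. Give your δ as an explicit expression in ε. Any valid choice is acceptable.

Suppose ε > 0. We seek δ > 0 such that 0 < |s − 6| < δ implies |2/s − (1/3)| < ε.
|2/s − (1/3)| = 2·|6 − s|/(6·|s|) = 2|s − 6|/(6|s|).
Restrict δ ≤ 3. Then |s − 6| < 3 gives |s| > 3, so 6|s| > 18.
Then |2/s − (1/3)| < 2|s − 6|/18, which is < ε when |s − 6| < 9ε.
Take δ = min(3, 9ε). Then 0 < |s − 6| < δ gives both |s − 6| < 3 and |s − 6| < 9ε, so |2/s − (1/3)| < ε.

δ = min(3, 9ε)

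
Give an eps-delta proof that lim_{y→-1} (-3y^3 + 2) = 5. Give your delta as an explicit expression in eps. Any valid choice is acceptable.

Let eps > 0. We want delta > 0 such that 0 < |y + 1| < delta implies |(-3y^3 + 2) − 5| < eps.
(-3y^3 + 2) − 5 = -3y^3 - 3 = (y + 1)(-3y^2 + 3y - 3).
So |(-3y^3 + 2) − 5| = |y + 1|·|-3y^2 + 3y - 3|.
Require delta ≤ 1. Then |y + 1| < 1 gives |y| < 2, and by the triangle inequality |-3y^2 + 3y - 3| ≤ 3·2^2 + 3·2 + 3 = 21.
Hence |(-3y^3 + 2) − 5| ≤ 21|y + 1| < eps provided |y + 1| < eps/21.
Choosing delta = min(1, eps/21) ensures both conditions, hence |(-3y^3 + 2) − 5| < eps.

delta = min(1, eps/21)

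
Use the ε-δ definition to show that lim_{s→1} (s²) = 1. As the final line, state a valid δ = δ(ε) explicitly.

Let ε > 0. We seek δ > 0 with 0 < |s − 1| < δ ⇒ |s² − 1| < ε.
Factor: s² − 1 = (s − 1)(s + 1), so |s² − 1| = |s − 1|·|s + 1|.
Impose δ ≤ 1 so that |s| < 2; then |s + 1| ≤ 3.
Hence |s² − 1| ≤ 3|s − 1|, which is < ε once |s − 1| < ε/3.
Take δ = min(1, ε/3). If 0 < |s − 1| < δ then both bounds hold and |s² − 1| ≤ 3|s − 1| < 3·(ε/3) = ε.

δ = min(1, ε/3)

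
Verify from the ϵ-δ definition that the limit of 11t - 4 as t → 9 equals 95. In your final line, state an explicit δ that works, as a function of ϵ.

Let ϵ > 0. We need δ > 0 so that 0 < |t − 9| < δ implies |(11t - 4) − 95| < ϵ.
|(11t - 4) − 95| = |11t - 99| = 11|t − 9|.
So 11|t − 9| < ϵ exactly when |t − 9| < ϵ/11.
Take δ = ϵ/11. If 0 < |t − 9| < δ then |(11t - 4) − 95| = 11|t − 9| < 11·(ϵ/11) = ϵ.

δ = ϵ/11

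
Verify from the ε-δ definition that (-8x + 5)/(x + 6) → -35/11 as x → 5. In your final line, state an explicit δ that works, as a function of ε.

δ = min(11/2, (121/106)ε)

Suppose ε > 0. We want δ > 0 with 0 < |x − 5| < δ ⇒ |(-8x + 5)/(x + 6) + 35/11| < ε.
Combining over a common denominator, (-8x + 5)/(x + 6) + 35/11 = [(-8x + 5)·11 − (-35)·(x + 6)] / [11·(x + 6)] = -53(x − 5) / (11(x + 6)).
So |(-8x + 5)/(x + 6) + 35/11| = 53|x − 5| / (11·|x + 6|).
Restrict δ ≤ 11/2. Then |x − 5| < 11/2 gives |x + 6| = |(x − 5) + 11| ≥ 11 − 11/2 = 11/2.
Hence |(-8x + 5)/(x + 6) + 35/11| < 53|x − 5|/(11·(11/2)) = (106/121)|x − 5|, which is < ε once |x − 5| < (121/106)ε.
Take δ = min(11/2, (121/106)ε). Then 0 < |x − 5| < δ forces both bounds, so |(-8x + 5)/(x + 6) + 35/11| < ε.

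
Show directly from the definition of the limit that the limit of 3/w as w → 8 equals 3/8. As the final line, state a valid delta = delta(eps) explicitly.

delta = min(4, (32/3)eps)

Let eps > 0 be given. We seek delta > 0 such that 0 < |w − 8| < delta implies |3/w − (3/8)| < eps.
|3/w − (3/8)| = 3·|8 − w|/(8·|w|) = 3|w − 8|/(8|w|).
Require delta ≤ 4 so that |w| > 8 − 4 = 4, hence 8|w| > 32.
Then |3/w − (3/8)| < 3|w − 8|/32, which is < eps when |w − 8| < (32/3)eps.
Take delta = min(4, (32/3)eps). Then 0 < |w − 8| < delta gives both |w − 8| < 4 and |w − 8| < (32/3)eps, so |3/w − (3/8)| < eps.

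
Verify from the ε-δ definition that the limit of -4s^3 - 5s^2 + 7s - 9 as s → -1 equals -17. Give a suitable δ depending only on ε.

Let ε > 0. We want δ > 0 such that 0 < |s + 1| < δ implies |(-4s^3 - 5s^2 + 7s - 9) + 17| < ε.
(-4s^3 - 5s^2 + 7s - 9) + 17 = -4s^3 - 5s^2 + 7s + 8 = (s + 1)(-4s^2 - s + 8).
So |(-4s^3 - 5s^2 + 7s - 9) + 17| = |s + 1|·|-4s^2 - s + 8|.
Require δ ≤ 1. Then |s + 1| < 1 gives |s| < 2, and by the triangle inequality |-4s^2 - s + 8| ≤ 4·2^2 + 2 + 8 = 26.
Hence |(-4s^3 - 5s^2 + 7s - 9) + 17| ≤ 26|s + 1| < ε provided |s + 1| < ε/26.
Take δ = min(1, ε/26). Then 0 < |s + 1| < δ gives both |s + 1| < 1 and |s + 1| < ε/26, so |(-4s^3 - 5s^2 + 7s - 9) + 17| < ε.

δ = min(1, ε/26)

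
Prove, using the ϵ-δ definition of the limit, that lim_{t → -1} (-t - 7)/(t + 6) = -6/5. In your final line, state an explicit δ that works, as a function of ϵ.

δ = min(5/2, (25/2)ϵ)

Let ϵ > 0 be given. We want δ > 0 with 0 < |t + 1| < δ ⇒ |(-t - 7)/(t + 6) + 6/5| < ϵ.
Combining over a common denominator, (-t - 7)/(t + 6) + 6/5 = [(-t - 7)·5 − (-6)·(t + 6)] / [5·(t + 6)] = 1(t + 1) / (5(t + 6)).
So |(-t - 7)/(t + 6) + 6/5| = |t + 1| / (5·|t + 6|).
Restrict δ ≤ 5/2. Then |t + 1| < 5/2 gives |t + 6| = |(t + 1) + 5| ≥ 5 − 5/2 = 5/2.
Hence |(-t - 7)/(t + 6) + 6/5| < |t + 1|/(5·(5/2)) = (2/25)|t + 1|, which is < ϵ once |t + 1| < (25/2)ϵ.
Take δ = min(5/2, (25/2)ϵ). Then 0 < |t + 1| < δ forces both bounds, so |(-t - 7)/(t + 6) + 6/5| < ϵ.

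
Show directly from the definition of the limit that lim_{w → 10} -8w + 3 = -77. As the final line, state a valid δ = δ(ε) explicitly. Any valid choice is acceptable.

Fix ε > 0. We need δ > 0 so that 0 < |w − 10| < δ implies |(-8w + 3) + 77| < ε.
Since (-8w + 3) + 77 = -8(w − 10), we have |(-8w + 3) + 77| = 8|w − 10|.
Thus it suffices that |w − 10| < ε/8.
Choosing δ = ε/8 gives |(-8w + 3) + 77| = 8|w − 10| < ε whenever |w − 10| < δ.

δ = ε/8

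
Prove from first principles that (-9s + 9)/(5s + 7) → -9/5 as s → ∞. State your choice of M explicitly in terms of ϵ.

Fix ϵ > 0. We seek M > 0 such that s > M implies |(-9s + 9)/(5s + 7) + 9/5| < ϵ.
(-9s + 9)/(5s + 7) + 9/5 = (5(-9s + 9) − (-9)(5s + 7)) / (5(5s + 7)) = 108/(5(5s + 7)).
For s > 0 we have 5s + 7 > 5s, so |(-9s + 9)/(5s + 7) + 9/5| = 108/(5(5s + 7)) < 108/(5·5s) = (108/25)/s.
Thus |(-9s + 9)/(5s + 7) + 9/5| < ϵ whenever s > (108/25)/ϵ.
Take M = (108/25)/ϵ. If s > M then |(-9s + 9)/(5s + 7) + 9/5| < (108/25)/s < ϵ.

M = (108/25)/ϵ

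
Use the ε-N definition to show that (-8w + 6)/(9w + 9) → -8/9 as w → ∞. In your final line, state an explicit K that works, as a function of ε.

Suppose ε > 0. We seek K > 0 such that w > K implies |(-8w + 6)/(9w + 9) + 8/9| < ε.
(-8w + 6)/(9w + 9) + 8/9 = (9(-8w + 6) − (-8)(9w + 9)) / (9(9w + 9)) = 126/(9(9w + 9)).
For w > 0 we have 9w + 9 > 9w, so |(-8w + 6)/(9w + 9) + 8/9| = 126/(9(9w + 9)) < 126/(9·9w) = (14/9)/w.
Thus |(-8w + 6)/(9w + 9) + 8/9| < ε whenever w > (14/9)/ε.
Take K = (14/9)/ε. If w > K then |(-8w + 6)/(9w + 9) + 8/9| < (14/9)/w < ε.

K = (14/9)/ε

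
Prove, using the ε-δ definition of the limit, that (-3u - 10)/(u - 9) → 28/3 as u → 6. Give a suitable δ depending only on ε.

δ = min(3/2, (9/74)ε)

Suppose ε > 0. We want δ > 0 with 0 < |u − 6| < δ ⇒ |(-3u - 10)/(u - 9) − (28/3)| < ε.
Combining over a common denominator, (-3u - 10)/(u - 9) − (28/3) = [(-3u - 10)·(-3) − (-28)·(u - 9)] / [(-3)·(u - 9)] = 37(u − 6) / ((-3)(u - 9)).
So |(-3u - 10)/(u - 9) − (28/3)| = 37|u − 6| / (3·|u − 9|).
Require δ ≤ 3/2, so |u − 9| ≥ |-3| − |u − 6| > 3 − 3/2 = 3/2.
Hence |(-3u - 10)/(u - 9) − (28/3)| < 37|u − 6|/(3·(3/2)) = (74/9)|u − 6|, which is < ε once |u − 6| < (9/74)ε.
Take δ = min(3/2, (9/74)ε). Then 0 < |u − 6| < δ forces both bounds, so |(-3u - 10)/(u - 9) − (28/3)| < ε.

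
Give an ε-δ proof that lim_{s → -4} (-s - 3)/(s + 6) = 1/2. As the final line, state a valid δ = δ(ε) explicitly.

Suppose ε > 0. We want δ > 0 with 0 < |s + 4| < δ ⇒ |(-s - 3)/(s + 6) − (1/2)| < ε.
Combining over a common denominator, (-s - 3)/(s + 6) − (1/2) = [(-s - 3)·2 − 1·(s + 6)] / [2·(s + 6)] = -3(s + 4) / (2(s + 6)).
So |(-s - 3)/(s + 6) − (1/2)| = 3|s + 4| / (2·|s + 6|).
Require δ ≤ 1, so |s + 6| ≥ |2| − |s + 4| > 2 − 1 = 1.
Hence |(-s - 3)/(s + 6) − (1/2)| < 3|s + 4|/(2·1) = (3/2)|s + 4|, which is < ε once |s + 4| < (2/3)ε.
Take δ = min(1, (2/3)ε). Then 0 < |s + 4| < δ forces both bounds, so |(-s - 3)/(s + 6) − (1/2)| < ε.

δ = min(1, (2/3)ε)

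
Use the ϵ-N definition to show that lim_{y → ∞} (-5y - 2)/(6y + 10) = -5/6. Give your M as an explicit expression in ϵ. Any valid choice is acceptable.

Let ϵ > 0. We seek M > 0 such that y > M implies |(-5y - 2)/(6y + 10) + 5/6| < ϵ.
(-5y - 2)/(6y + 10) + 5/6 = (6(-5y - 2) − (-5)(6y + 10)) / (6(6y + 10)) = 38/(6(6y + 10)).
For y > 0 we have 6y + 10 > 6y, so |(-5y - 2)/(6y + 10) + 5/6| = 38/(6(6y + 10)) < 38/(6·6y) = (19/18)/y.
Thus |(-5y - 2)/(6y + 10) + 5/6| < ϵ whenever y > (19/18)/ϵ.
Take M = (19/18)/ϵ. If y > M then |(-5y - 2)/(6y + 10) + 5/6| < (19/18)/y < ϵ.

M = (19/18)/ϵ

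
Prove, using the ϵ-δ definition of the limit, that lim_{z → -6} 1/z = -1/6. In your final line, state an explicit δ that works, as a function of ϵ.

Suppose ϵ > 0. We seek δ > 0 such that 0 < |z + 6| < δ implies |1/z + 1/6| < ϵ.
|1/z + 1/6| = |-6 − z|/(6·|z|) = |z + 6|/(6|z|).
Require δ ≤ 3 so that |z| > 6 − 3 = 3, hence 6|z| > 18.
Then |1/z + 1/6| < |z + 6|/18, which is < ϵ when |z + 6| < 18ϵ.
Take δ = min(3, 18ϵ). Then 0 < |z + 6| < δ gives both |z + 6| < 3 and |z + 6| < 18ϵ, so |1/z + 1/6| < ϵ.

δ = min(3, 18ϵ)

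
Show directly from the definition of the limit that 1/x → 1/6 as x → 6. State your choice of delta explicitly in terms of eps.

Fix eps > 0. We seek delta > 0 such that 0 < |x − 6| < delta implies |1/x − (1/6)| < eps.
|1/x − (1/6)| = |6 − x|/(6·|x|) = |x − 6|/(6|x|).
Restrict delta ≤ 3. Then |x − 6| < 3 gives |x| > 3, so 6|x| > 18.
Then |1/x − (1/6)| < |x − 6|/18, which is < eps when |x − 6| < 18eps.
Take delta = min(3, 18eps). Then 0 < |x − 6| < delta gives both |x − 6| < 3 and |x − 6| < 18eps, so |1/x − (1/6)| < eps.

delta = min(3, 18eps)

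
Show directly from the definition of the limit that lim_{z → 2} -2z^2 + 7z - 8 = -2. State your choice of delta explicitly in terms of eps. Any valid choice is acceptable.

Let eps > 0 be given. We want delta > 0 such that 0 < |z − 2| < delta implies |(-2z^2 + 7z - 8) + 2| < eps.
(-2z^2 + 7z - 8) + 2 = -2z^2 + 7z - 6 = (z − 2)(-2z + 3).
So |(-2z^2 + 7z - 8) + 2| = |z − 2|·|-2z + 3|.
Assume first that |z − 2| < 1, so |z| < 3. Then |-2z + 3| ≤ 2·3 + 3 = 9.
Hence |(-2z^2 + 7z - 8) + 2| ≤ 9|z − 2| < eps provided |z − 2| < eps/9.
Choosing delta = min(1, eps/9) ensures both conditions, hence |(-2z^2 + 7z - 8) + 2| < eps.

delta = min(1, eps/9)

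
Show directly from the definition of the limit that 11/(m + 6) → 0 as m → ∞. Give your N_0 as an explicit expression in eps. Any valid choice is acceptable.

Fix eps > 0. For m ≥ 1, |11/(m + 6) − 0| = 11/(m + 6) ≤ 11/m.
We need 11/m < eps, i.e. m > 11/eps.
Take N_0 = 11/eps. If m > N_0 then |11/(m + 6)| ≤ 11/m < eps.

N_0 = 11/eps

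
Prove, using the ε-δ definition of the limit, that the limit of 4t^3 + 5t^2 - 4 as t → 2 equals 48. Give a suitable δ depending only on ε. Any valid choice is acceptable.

δ = min(1, ε/101)

Let ε > 0 be given. We want δ > 0 such that 0 < |t − 2| < δ implies |(4t^3 + 5t^2 - 4) − 48| < ε.
(4t^3 + 5t^2 - 4) − 48 = 4t^3 + 5t^2 - 52 = (t − 2)(4t^2 + 13t + 26).
So |(4t^3 + 5t^2 - 4) − 48| = |t − 2|·|4t^2 + 13t + 26|.
Assume first that |t − 2| < 1, so |t| < 3. Then |4t^2 + 13t + 26| ≤ 4·3^2 + 13·3 + 26 = 101.
Hence |(4t^3 + 5t^2 - 4) − 48| ≤ 101|t − 2| < ε provided |t − 2| < ε/101.
Choosing δ = min(1, ε/101) ensures both conditions, hence |(4t^3 + 5t^2 - 4) − 48| < ε.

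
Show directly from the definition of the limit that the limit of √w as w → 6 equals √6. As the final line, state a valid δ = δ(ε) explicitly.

δ = min(6, √6·ε)

Let ε > 0. We want δ > 0 such that 0 < |w − 6| < δ implies |√w − √6| < ε.
Multiplying by the conjugate, |√w − √6| = |w − 6|/(√w + √6).
Restrict δ ≤ 6 so that |w − 6| < 6 forces w > 0, and then √w + √6 > √6.
Hence |√w − √6| < |w − 6|/√6, which is < ε once |w − 6| < √6·ε.
Take δ = min(6, √6·ε). If 0 < |w − 6| < δ then w > 0 and |√w − √6| < |w − 6|/√6 < ε.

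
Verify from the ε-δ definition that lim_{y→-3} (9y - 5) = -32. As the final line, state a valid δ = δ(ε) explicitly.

Let ε > 0 be given. We need δ > 0 so that 0 < |y + 3| < δ implies |(9y - 5) + 32| < ε.
Since (9y - 5) + 32 = 9(y + 3), we have |(9y - 5) + 32| = 9|y + 3|.
Thus it suffices that |y + 3| < ε/9.
Take δ = ε/9. If 0 < |y + 3| < δ then |(9y - 5) + 32| = 9|y + 3| < 9·(ε/9) = ε.

δ = ε/9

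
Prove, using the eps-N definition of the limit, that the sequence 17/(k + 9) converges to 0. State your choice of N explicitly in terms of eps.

N = 17/eps

Let eps > 0 be given. For k ≥ 1, |17/(k + 9) − 0| = 17/(k + 9) ≤ 17/k.
We need 17/k < eps, i.e. k > 17/eps.
Take N = 17/eps. If k > N then |17/(k + 9)| ≤ 17/k < eps.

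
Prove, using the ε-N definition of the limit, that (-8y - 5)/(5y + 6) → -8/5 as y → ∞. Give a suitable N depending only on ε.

Let ε > 0. We seek N > 0 such that y > N implies |(-8y - 5)/(5y + 6) + 8/5| < ε.
(-8y - 5)/(5y + 6) + 8/5 = (5(-8y - 5) − (-8)(5y + 6)) / (5(5y + 6)) = 23/(5(5y + 6)).
For y > 0 we have 5y + 6 > 5y, so |(-8y - 5)/(5y + 6) + 8/5| = 23/(5(5y + 6)) < 23/(5·5y) = (23/25)/y.
Thus |(-8y - 5)/(5y + 6) + 8/5| < ε whenever y > (23/25)/ε.
Take N = (23/25)/ε. If y > N then |(-8y - 5)/(5y + 6) + 8/5| < (23/25)/y < ε.

N = (23/25)/ε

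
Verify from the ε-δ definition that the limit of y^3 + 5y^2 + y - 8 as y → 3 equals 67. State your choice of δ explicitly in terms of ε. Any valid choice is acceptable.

Suppose ε > 0. We want δ > 0 such that 0 < |y − 3| < δ implies |(y^3 + 5y^2 + y - 8) − 67| < ε.
(y^3 + 5y^2 + y - 8) − 67 = y^3 + 5y^2 + y - 75 = (y − 3)(y^2 + 8y + 25).
So |(y^3 + 5y^2 + y - 8) − 67| = |y − 3|·|y^2 + 8y + 25|.
Assume first that |y − 3| < 2, so |y| < 5. Then |y^2 + 8y + 25| ≤ 5^2 + 8·5 + 25 = 90.
Hence |(y^3 + 5y^2 + y - 8) − 67| ≤ 90|y − 3| < ε provided |y − 3| < ε/90.
Take δ = min(2, ε/90). Then 0 < |y − 3| < δ gives both |y − 3| < 2 and |y − 3| < ε/90, so |(y^3 + 5y^2 + y - 8) − 67| < ε.

δ = min(2, ε/90)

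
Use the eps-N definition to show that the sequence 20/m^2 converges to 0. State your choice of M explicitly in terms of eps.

Suppose eps > 0. For m ≥ 1, |20/m^2 − 0| = 20/m^2.
20/m^2 < eps ⇔ m^2 > 20/eps ⇔ m > (20/eps)^{1/2}.
Take M = (20/eps)^{1/2}. Then m > M implies 20/m^2 < eps.

M = (20/eps)^{1/2}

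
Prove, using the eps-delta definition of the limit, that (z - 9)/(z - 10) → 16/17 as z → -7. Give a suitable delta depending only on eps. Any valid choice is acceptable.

Let eps > 0. We want delta > 0 with 0 < |z + 7| < delta ⇒ |(z - 9)/(z - 10) − (16/17)| < eps.
Combining over a common denominator, (z - 9)/(z - 10) − (16/17) = [(z - 9)·(-17) − (-16)·(z - 10)] / [(-17)·(z - 10)] = -1(z + 7) / ((-17)(z - 10)).
So |(z - 9)/(z - 10) − (16/17)| = |z + 7| / (17·|z − 10|).
Restrict delta ≤ 17/2. Then |z + 7| < 17/2 gives |z − 10| = |(z + 7) + (-17)| ≥ 17 − 17/2 = 17/2.
Hence |(z - 9)/(z - 10) − (16/17)| < |z + 7|/(17·(17/2)) = (2/289)|z + 7|, which is < eps once |z + 7| < (289/2)eps.
Take delta = min(17/2, (289/2)eps). Then 0 < |z + 7| < delta forces both bounds, so |(z - 9)/(z - 10) − (16/17)| < eps.

delta = min(17/2, (289/2)eps)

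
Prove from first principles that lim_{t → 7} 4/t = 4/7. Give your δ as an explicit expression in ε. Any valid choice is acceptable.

δ = min(7/2, (49/8)ε)

Suppose ε > 0. We seek δ > 0 such that 0 < |t − 7| < δ implies |4/t − (4/7)| < ε.
|4/t − (4/7)| = 4·|7 − t|/(7·|t|) = 4|t − 7|/(7|t|).
Restrict δ ≤ 7/2. Then |t − 7| < 7/2 gives |t| > 7/2, so 7|t| > 49/2.
Then |4/t − (4/7)| < 4|t − 7|/(49/2), which is < ε when |t − 7| < (49/8)ε.
Take δ = min(7/2, (49/8)ε). Then 0 < |t − 7| < δ gives both |t − 7| < 7/2 and |t − 7| < (49/8)ε, so |4/t − (4/7)| < ε.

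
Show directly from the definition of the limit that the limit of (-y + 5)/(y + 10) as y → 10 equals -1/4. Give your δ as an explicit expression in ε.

Fix ε > 0. We want δ > 0 with 0 < |y − 10| < δ ⇒ |(-y + 5)/(y + 10) + 1/4| < ε.
Combining over a common denominator, (-y + 5)/(y + 10) + 1/4 = [(-y + 5)·20 − (-5)·(y + 10)] / [20·(y + 10)] = -15(y − 10) / (20(y + 10)).
So |(-y + 5)/(y + 10) + 1/4| = 15|y − 10| / (20·|y + 10|).
Require δ ≤ 10, so |y + 10| ≥ |20| − |y − 10| > 20 − 10 = 10.
Hence |(-y + 5)/(y + 10) + 1/4| < 15|y − 10|/(20·10) = (3/40)|y − 10|, which is < ε once |y − 10| < (40/3)ε.
Take δ = min(10, (40/3)ε). Then 0 < |y − 10| < δ forces both bounds, so |(-y + 5)/(y + 10) + 1/4| < ε.

δ = min(10, (40/3)ε)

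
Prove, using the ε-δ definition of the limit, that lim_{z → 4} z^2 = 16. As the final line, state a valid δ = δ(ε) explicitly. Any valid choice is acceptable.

δ = min(1, ε/9)

Suppose ε > 0. We seek δ > 0 with 0 < |z − 4| < δ ⇒ |z^2 − 16| < ε.
Factor: z^2 − 16 = (z − 4)(z + 4), so |z^2 − 16| = |z − 4|·|z + 4|.
Restrict δ ≤ 1. Then |z − 4| < 1 gives |z| < 5, so by the triangle inequality |z + 4| ≤ 5 + 4 = 9.
Hence |z^2 − 16| ≤ 9|z − 4|, which is < ε once |z − 4| < ε/9.
Take δ = min(1, ε/9). If 0 < |z − 4| < δ then both bounds hold and |z^2 − 16| ≤ 9|z − 4| < 9·(ε/9) = ε.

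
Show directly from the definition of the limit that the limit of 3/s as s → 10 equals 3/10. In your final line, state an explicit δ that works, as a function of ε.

Suppose ε > 0. We seek δ > 0 such that 0 < |s − 10| < δ implies |3/s − (3/10)| < ε.
|3/s − (3/10)| = 3·|10 − s|/(10·|s|) = 3|s − 10|/(10|s|).
Require δ ≤ 5 so that |s| > 10 − 5 = 5, hence 10|s| > 50.
Then |3/s − (3/10)| < 3|s − 10|/50, which is < ε when |s − 10| < (50/3)ε.
Take δ = min(5, (50/3)ε). Then 0 < |s − 10| < δ gives both |s − 10| < 5 and |s − 10| < (50/3)ε, so |3/s − (3/10)| < ε.

δ = min(5, (50/3)ε)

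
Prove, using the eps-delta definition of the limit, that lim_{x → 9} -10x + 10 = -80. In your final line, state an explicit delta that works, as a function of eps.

delta = eps/10

Let eps > 0. We need delta > 0 so that 0 < |x − 9| < delta implies |(-10x + 10) + 80| < eps.
|(-10x + 10) + 80| = |-10x + 90| = 10|x − 9|.
So 10|x − 9| < eps exactly when |x − 9| < eps/10.
Take delta = eps/10. If 0 < |x − 9| < delta then |(-10x + 10) + 80| = 10|x − 9| < 10·(eps/10) = eps.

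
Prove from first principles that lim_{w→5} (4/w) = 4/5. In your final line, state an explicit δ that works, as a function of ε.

δ = min(5/2, (25/8)ε)

Suppose ε > 0. We seek δ > 0 such that 0 < |w − 5| < δ implies |4/w − (4/5)| < ε.
|4/w − (4/5)| = 4·|5 − w|/(5·|w|) = 4|w − 5|/(5|w|).
Require δ ≤ 5/2 so that |w| > 5 − 5/2 = 5/2, hence 5|w| > 25/2.
Then |4/w − (4/5)| < 4|w − 5|/(25/2), which is < ε when |w − 5| < (25/8)ε.
Take δ = min(5/2, (25/8)ε). Then 0 < |w − 5| < δ gives both |w − 5| < 5/2 and |w − 5| < (25/8)ε, so |4/w − (4/5)| < ε.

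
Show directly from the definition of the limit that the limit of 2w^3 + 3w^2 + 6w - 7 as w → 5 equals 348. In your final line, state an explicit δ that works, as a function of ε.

δ = min(1, ε/221)

Fix ε > 0. We want δ > 0 such that 0 < |w − 5| < δ implies |(2w^3 + 3w^2 + 6w - 7) − 348| < ε.
(2w^3 + 3w^2 + 6w - 7) − 348 = 2w^3 + 3w^2 + 6w - 355 = (w − 5)(2w^2 + 13w + 71).
So |(2w^3 + 3w^2 + 6w - 7) − 348| = |w − 5|·|2w^2 + 13w + 71|.
Require δ ≤ 1. Then |w − 5| < 1 gives |w| < 6, and by the triangle inequality |2w^2 + 13w + 71| ≤ 2·6^2 + 13·6 + 71 = 221.
Hence |(2w^3 + 3w^2 + 6w - 7) − 348| ≤ 221|w − 5| < ε provided |w − 5| < ε/221.
Choosing δ = min(1, ε/221) ensures both conditions, hence |(2w^3 + 3w^2 + 6w - 7) − 348| < ε.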